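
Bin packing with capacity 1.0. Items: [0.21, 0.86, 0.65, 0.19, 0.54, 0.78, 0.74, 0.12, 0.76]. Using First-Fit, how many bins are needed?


Place items sequentially using First-Fit:
  Item 0.21 -> new Bin 1
  Item 0.86 -> new Bin 2
  Item 0.65 -> Bin 1 (now 0.86)
  Item 0.19 -> new Bin 3
  Item 0.54 -> Bin 3 (now 0.73)
  Item 0.78 -> new Bin 4
  Item 0.74 -> new Bin 5
  Item 0.12 -> Bin 1 (now 0.98)
  Item 0.76 -> new Bin 6
Total bins used = 6

6


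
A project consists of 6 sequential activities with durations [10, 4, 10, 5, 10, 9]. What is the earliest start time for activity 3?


Activity 3 starts after activities 1 through 2 complete.
Predecessor durations: [10, 4]
ES = 10 + 4 = 14

14


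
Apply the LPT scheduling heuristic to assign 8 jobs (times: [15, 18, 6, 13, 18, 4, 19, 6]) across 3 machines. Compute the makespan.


Sort jobs in decreasing order (LPT): [19, 18, 18, 15, 13, 6, 6, 4]
Assign each job to the least loaded machine:
  Machine 1: jobs [19, 6, 6, 4], load = 35
  Machine 2: jobs [18, 15], load = 33
  Machine 3: jobs [18, 13], load = 31
Makespan = max load = 35

35


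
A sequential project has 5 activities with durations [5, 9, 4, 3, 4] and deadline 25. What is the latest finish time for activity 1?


LF(activity 1) = deadline - sum of successor durations
Successors: activities 2 through 5 with durations [9, 4, 3, 4]
Sum of successor durations = 20
LF = 25 - 20 = 5

5


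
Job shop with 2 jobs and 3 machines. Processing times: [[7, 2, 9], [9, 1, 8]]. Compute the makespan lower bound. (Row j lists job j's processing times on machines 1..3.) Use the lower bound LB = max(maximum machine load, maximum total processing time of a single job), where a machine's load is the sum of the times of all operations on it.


Machine loads:
  Machine 1: 7 + 9 = 16
  Machine 2: 2 + 1 = 3
  Machine 3: 9 + 8 = 17
Max machine load = 17
Job totals:
  Job 1: 18
  Job 2: 18
Max job total = 18
Lower bound = max(17, 18) = 18

18


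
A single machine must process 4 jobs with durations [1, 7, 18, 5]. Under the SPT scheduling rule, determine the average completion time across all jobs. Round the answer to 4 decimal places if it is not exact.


Sort jobs by processing time (SPT order): [1, 5, 7, 18]
Compute completion times sequentially:
  Job 1: processing = 1, completes at 1
  Job 2: processing = 5, completes at 6
  Job 3: processing = 7, completes at 13
  Job 4: processing = 18, completes at 31
Sum of completion times = 51
Average completion time = 51/4 = 12.75

12.75


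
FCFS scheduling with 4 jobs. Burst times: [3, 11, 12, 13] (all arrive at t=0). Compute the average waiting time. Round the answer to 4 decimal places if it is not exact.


FCFS order (as given): [3, 11, 12, 13]
Waiting times:
  Job 1: wait = 0
  Job 2: wait = 3
  Job 3: wait = 14
  Job 4: wait = 26
Sum of waiting times = 43
Average waiting time = 43/4 = 10.75

10.75


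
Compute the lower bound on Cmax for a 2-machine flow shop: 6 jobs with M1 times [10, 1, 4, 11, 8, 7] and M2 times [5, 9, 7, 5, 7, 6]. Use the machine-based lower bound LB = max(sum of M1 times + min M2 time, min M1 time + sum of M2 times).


LB1 = sum(M1 times) + min(M2 times) = 41 + 5 = 46
LB2 = min(M1 times) + sum(M2 times) = 1 + 39 = 40
Lower bound = max(LB1, LB2) = max(46, 40) = 46

46


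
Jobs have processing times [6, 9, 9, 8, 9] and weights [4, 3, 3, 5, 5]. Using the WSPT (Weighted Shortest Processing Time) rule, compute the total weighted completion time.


Compute p/w ratios and sort ascending (WSPT): [(6, 4), (8, 5), (9, 5), (9, 3), (9, 3)]
Compute weighted completion times:
  Job (p=6,w=4): C=6, w*C=4*6=24
  Job (p=8,w=5): C=14, w*C=5*14=70
  Job (p=9,w=5): C=23, w*C=5*23=115
  Job (p=9,w=3): C=32, w*C=3*32=96
  Job (p=9,w=3): C=41, w*C=3*41=123
Total weighted completion time = 428

428


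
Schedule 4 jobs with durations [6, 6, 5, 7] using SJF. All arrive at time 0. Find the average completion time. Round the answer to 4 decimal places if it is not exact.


SJF order (ascending): [5, 6, 6, 7]
Completion times:
  Job 1: burst=5, C=5
  Job 2: burst=6, C=11
  Job 3: burst=6, C=17
  Job 4: burst=7, C=24
Average completion = 57/4 = 14.25

14.25


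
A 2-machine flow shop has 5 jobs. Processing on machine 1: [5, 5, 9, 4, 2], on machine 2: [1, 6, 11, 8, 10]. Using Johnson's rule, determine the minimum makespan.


Apply Johnson's rule:
  Group 1 (a <= b): [(5, 2, 10), (4, 4, 8), (2, 5, 6), (3, 9, 11)]
  Group 2 (a > b): [(1, 5, 1)]
Optimal job order: [5, 4, 2, 3, 1]
Schedule:
  Job 5: M1 done at 2, M2 done at 12
  Job 4: M1 done at 6, M2 done at 20
  Job 2: M1 done at 11, M2 done at 26
  Job 3: M1 done at 20, M2 done at 37
  Job 1: M1 done at 25, M2 done at 38
Makespan = 38

38


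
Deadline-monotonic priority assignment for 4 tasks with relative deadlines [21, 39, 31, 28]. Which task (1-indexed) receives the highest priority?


Sort tasks by relative deadline (ascending):
  Task 1: deadline = 21
  Task 4: deadline = 28
  Task 3: deadline = 31
  Task 2: deadline = 39
Priority order (highest first): [1, 4, 3, 2]
Highest priority task = 1

1


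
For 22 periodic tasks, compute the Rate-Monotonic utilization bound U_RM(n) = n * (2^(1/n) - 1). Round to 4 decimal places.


Compute 2^(1/22) = 1.0320082797
Subtract 1: 1.0320082797 - 1 = 0.0320082797
Multiply by n: 22 * 0.0320082797 = 0.7041821534
Round to 4 dp: 0.7042

0.7042


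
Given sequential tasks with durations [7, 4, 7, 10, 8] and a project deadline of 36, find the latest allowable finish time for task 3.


LF(activity 3) = deadline - sum of successor durations
Successors: activities 4 through 5 with durations [10, 8]
Sum of successor durations = 18
LF = 36 - 18 = 18

18


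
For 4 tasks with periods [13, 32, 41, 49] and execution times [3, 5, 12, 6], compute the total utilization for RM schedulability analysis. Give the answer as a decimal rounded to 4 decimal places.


Compute individual utilizations (exact fractions):
  Task 1: C/T = 3/13 (approx. 0.2308)
  Task 2: C/T = 5/32 (approx. 0.1563)
  Task 3: C/T = 12/41 (approx. 0.2927)
  Task 4: C/T = 6/49 (approx. 0.1224)
Total utilization U = 3/13 + 5/32 + 12/41 + 6/49 = 670393/835744
Rounded to 4 decimal places: U = 0.8022
RM (Liu & Layland) bound for 4 tasks = 0.756828; compare with U = 670393/835744 (approx. 0.802151)
bound < U <= 1, so the RM sufficient condition is not met (inconclusive; an exact test such as response-time analysis is needed).

0.8022


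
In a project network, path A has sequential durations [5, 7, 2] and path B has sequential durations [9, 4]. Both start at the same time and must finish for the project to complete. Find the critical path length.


Path A total = 5 + 7 + 2 = 14
Path B total = 9 + 4 = 13
Critical path = longest path = max(14, 13) = 14

14


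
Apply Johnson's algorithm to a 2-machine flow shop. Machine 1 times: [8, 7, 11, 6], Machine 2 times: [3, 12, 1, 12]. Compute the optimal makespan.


Apply Johnson's rule:
  Group 1 (a <= b): [(4, 6, 12), (2, 7, 12)]
  Group 2 (a > b): [(1, 8, 3), (3, 11, 1)]
Optimal job order: [4, 2, 1, 3]
Schedule:
  Job 4: M1 done at 6, M2 done at 18
  Job 2: M1 done at 13, M2 done at 30
  Job 1: M1 done at 21, M2 done at 33
  Job 3: M1 done at 32, M2 done at 34
Makespan = 34

34


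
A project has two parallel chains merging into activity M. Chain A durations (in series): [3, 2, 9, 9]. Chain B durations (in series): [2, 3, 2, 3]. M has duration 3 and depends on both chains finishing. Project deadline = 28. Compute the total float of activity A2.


Forward pass: ES(A2) = sum of predecessors on chain A = 3
EF = ES + duration = 3 + 2 = 5
Backward pass: LF(M) = deadline = 28; LS(M) = 28 - 3 = 25
LF(A2) = LS(M) - sum(successors on chain A) = 25 - 18 = 7
LS = LF - duration = 7 - 2 = 5
Total float = LS - ES = 5 - 3 = 2

2


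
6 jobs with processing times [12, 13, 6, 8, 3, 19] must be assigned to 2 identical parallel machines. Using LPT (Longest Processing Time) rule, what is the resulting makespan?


Sort jobs in decreasing order (LPT): [19, 13, 12, 8, 6, 3]
Assign each job to the least loaded machine:
  Machine 1: jobs [19, 8, 3], load = 30
  Machine 2: jobs [13, 12, 6], load = 31
Makespan = max load = 31

31


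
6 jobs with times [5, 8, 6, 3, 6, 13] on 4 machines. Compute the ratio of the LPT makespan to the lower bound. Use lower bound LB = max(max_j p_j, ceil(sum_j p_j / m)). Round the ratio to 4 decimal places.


LPT order: [13, 8, 6, 6, 5, 3]
Machine loads after assignment: [13, 8, 11, 9]
LPT makespan = 13
Lower bound = max(max_job, ceil(total/4)) = max(13, 11) = 13
Ratio = 13 / 13 = 1.0

1.0


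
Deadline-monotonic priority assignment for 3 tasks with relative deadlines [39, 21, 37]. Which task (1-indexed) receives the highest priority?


Sort tasks by relative deadline (ascending):
  Task 2: deadline = 21
  Task 3: deadline = 37
  Task 1: deadline = 39
Priority order (highest first): [2, 3, 1]
Highest priority task = 2

2


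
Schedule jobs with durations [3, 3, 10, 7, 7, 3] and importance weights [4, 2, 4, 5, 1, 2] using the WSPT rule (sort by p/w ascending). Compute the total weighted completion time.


Compute p/w ratios and sort ascending (WSPT): [(3, 4), (7, 5), (3, 2), (3, 2), (10, 4), (7, 1)]
Compute weighted completion times:
  Job (p=3,w=4): C=3, w*C=4*3=12
  Job (p=7,w=5): C=10, w*C=5*10=50
  Job (p=3,w=2): C=13, w*C=2*13=26
  Job (p=3,w=2): C=16, w*C=2*16=32
  Job (p=10,w=4): C=26, w*C=4*26=104
  Job (p=7,w=1): C=33, w*C=1*33=33
Total weighted completion time = 257

257


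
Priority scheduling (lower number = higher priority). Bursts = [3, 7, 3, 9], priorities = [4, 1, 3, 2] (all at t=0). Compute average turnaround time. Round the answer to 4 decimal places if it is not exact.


Sort by priority (ascending = highest first):
Order: [(1, 7), (2, 9), (3, 3), (4, 3)]
Completion times:
  Priority 1, burst=7, C=7
  Priority 2, burst=9, C=16
  Priority 3, burst=3, C=19
  Priority 4, burst=3, C=22
Average turnaround = 64/4 = 16.0

16.0


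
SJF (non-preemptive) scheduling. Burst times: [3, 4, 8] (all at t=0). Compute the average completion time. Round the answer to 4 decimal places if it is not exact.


SJF order (ascending): [3, 4, 8]
Completion times:
  Job 1: burst=3, C=3
  Job 2: burst=4, C=7
  Job 3: burst=8, C=15
Average completion = 25/3 = 8.3333

8.3333


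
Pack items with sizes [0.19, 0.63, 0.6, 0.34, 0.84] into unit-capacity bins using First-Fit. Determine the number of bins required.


Place items sequentially using First-Fit:
  Item 0.19 -> new Bin 1
  Item 0.63 -> Bin 1 (now 0.82)
  Item 0.6 -> new Bin 2
  Item 0.34 -> Bin 2 (now 0.94)
  Item 0.84 -> new Bin 3
Total bins used = 3

3


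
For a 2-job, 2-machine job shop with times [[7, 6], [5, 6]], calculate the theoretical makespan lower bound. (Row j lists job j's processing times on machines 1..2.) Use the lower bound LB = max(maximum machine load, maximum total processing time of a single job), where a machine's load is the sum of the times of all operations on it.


Machine loads:
  Machine 1: 7 + 5 = 12
  Machine 2: 6 + 6 = 12
Max machine load = 12
Job totals:
  Job 1: 13
  Job 2: 11
Max job total = 13
Lower bound = max(12, 13) = 13

13


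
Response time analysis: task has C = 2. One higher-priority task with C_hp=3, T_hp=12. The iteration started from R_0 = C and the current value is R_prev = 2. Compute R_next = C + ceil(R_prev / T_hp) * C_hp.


R_next = C + ceil(R_prev / T_hp) * C_hp
ceil(2 / 12) = ceil(0.1667) = 1
Interference = 1 * 3 = 3
R_next = 2 + 3 = 5

5


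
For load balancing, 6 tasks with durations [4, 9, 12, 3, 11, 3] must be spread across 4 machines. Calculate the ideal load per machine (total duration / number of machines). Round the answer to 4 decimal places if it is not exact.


Total processing time = 4 + 9 + 12 + 3 + 11 + 3 = 42
Number of machines = 4
Ideal balanced load = 42 / 4 = 10.5

10.5


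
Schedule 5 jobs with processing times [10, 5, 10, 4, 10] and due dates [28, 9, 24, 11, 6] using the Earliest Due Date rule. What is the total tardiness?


Sort by due date (EDD order): [(10, 6), (5, 9), (4, 11), (10, 24), (10, 28)]
Compute completion times and tardiness:
  Job 1: p=10, d=6, C=10, tardiness=max(0,10-6)=4
  Job 2: p=5, d=9, C=15, tardiness=max(0,15-9)=6
  Job 3: p=4, d=11, C=19, tardiness=max(0,19-11)=8
  Job 4: p=10, d=24, C=29, tardiness=max(0,29-24)=5
  Job 5: p=10, d=28, C=39, tardiness=max(0,39-28)=11
Total tardiness = 34

34


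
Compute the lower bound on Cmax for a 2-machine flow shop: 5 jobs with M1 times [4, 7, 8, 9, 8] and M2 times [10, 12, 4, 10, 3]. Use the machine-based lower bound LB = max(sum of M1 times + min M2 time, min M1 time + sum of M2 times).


LB1 = sum(M1 times) + min(M2 times) = 36 + 3 = 39
LB2 = min(M1 times) + sum(M2 times) = 4 + 39 = 43
Lower bound = max(LB1, LB2) = max(39, 43) = 43

43


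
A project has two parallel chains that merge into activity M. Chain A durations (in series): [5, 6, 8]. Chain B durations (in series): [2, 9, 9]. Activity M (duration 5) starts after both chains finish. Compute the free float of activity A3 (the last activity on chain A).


ES(A3) = sum of predecessors on chain A = 11
EF(A3) = ES + duration = 11 + 8 = 19
Successor of A3 is M. ES(M) = max(sum(A), sum(B)) = max(19, 20) = 20
Free float = ES(successor) - EF(current) = 20 - 19 = 1

1


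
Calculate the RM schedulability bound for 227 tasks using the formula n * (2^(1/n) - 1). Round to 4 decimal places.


Compute 2^(1/227) = 1.0030581785
Subtract 1: 1.0030581785 - 1 = 0.0030581785
Multiply by n: 227 * 0.0030581785 = 0.6942065195
Round to 4 dp: 0.6942

0.6942


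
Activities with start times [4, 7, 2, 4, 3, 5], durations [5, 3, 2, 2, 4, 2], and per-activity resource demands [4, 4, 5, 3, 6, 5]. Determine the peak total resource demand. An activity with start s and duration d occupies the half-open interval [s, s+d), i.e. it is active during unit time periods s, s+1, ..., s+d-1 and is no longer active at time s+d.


Each activity i is active on [start_i, start_i + duration_i).
Compute total resource usage per time slot:
  t=0: active resources = [], total = 0
  t=1: active resources = [], total = 0
  t=2: active resources = [5], total = 5
  t=3: active resources = [5, 6], total = 11
  t=4: active resources = [4, 3, 6], total = 13
  t=5: active resources = [4, 3, 6, 5], total = 18
  t=6: active resources = [4, 6, 5], total = 15
  t=7: active resources = [4, 4], total = 8
  t=8: active resources = [4, 4], total = 8
  t=9: active resources = [4], total = 4
Peak resource demand = 18

18


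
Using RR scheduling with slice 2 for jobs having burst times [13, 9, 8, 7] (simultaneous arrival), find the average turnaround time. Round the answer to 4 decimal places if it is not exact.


Time quantum = 2
Execution trace:
  J1 runs 2 units, time = 2
  J2 runs 2 units, time = 4
  J3 runs 2 units, time = 6
  J4 runs 2 units, time = 8
  J1 runs 2 units, time = 10
  J2 runs 2 units, time = 12
  J3 runs 2 units, time = 14
  J4 runs 2 units, time = 16
  J1 runs 2 units, time = 18
  J2 runs 2 units, time = 20
  J3 runs 2 units, time = 22
  J4 runs 2 units, time = 24
  J1 runs 2 units, time = 26
  J2 runs 2 units, time = 28
  J3 runs 2 units, time = 30
  J4 runs 1 units, time = 31
  J1 runs 2 units, time = 33
  J2 runs 1 units, time = 34
  J1 runs 2 units, time = 36
  J1 runs 1 units, time = 37
Finish times: [37, 34, 30, 31]
Average turnaround = 132/4 = 33.0

33.0


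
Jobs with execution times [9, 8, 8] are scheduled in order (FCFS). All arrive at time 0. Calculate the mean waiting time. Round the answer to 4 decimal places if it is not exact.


FCFS order (as given): [9, 8, 8]
Waiting times:
  Job 1: wait = 0
  Job 2: wait = 9
  Job 3: wait = 17
Sum of waiting times = 26
Average waiting time = 26/3 = 8.6667

8.6667


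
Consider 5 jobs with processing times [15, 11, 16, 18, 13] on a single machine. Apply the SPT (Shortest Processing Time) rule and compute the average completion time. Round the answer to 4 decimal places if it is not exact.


Sort jobs by processing time (SPT order): [11, 13, 15, 16, 18]
Compute completion times sequentially:
  Job 1: processing = 11, completes at 11
  Job 2: processing = 13, completes at 24
  Job 3: processing = 15, completes at 39
  Job 4: processing = 16, completes at 55
  Job 5: processing = 18, completes at 73
Sum of completion times = 202
Average completion time = 202/5 = 40.4

40.4


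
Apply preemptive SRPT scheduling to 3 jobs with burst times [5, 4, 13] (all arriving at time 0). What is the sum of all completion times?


Since all jobs arrive at t=0, SRPT equals SPT ordering.
SPT order: [4, 5, 13]
Completion times:
  Job 1: p=4, C=4
  Job 2: p=5, C=9
  Job 3: p=13, C=22
Total completion time = 4 + 9 + 22 = 35

35


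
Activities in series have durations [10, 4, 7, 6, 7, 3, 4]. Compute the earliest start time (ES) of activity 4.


Activity 4 starts after activities 1 through 3 complete.
Predecessor durations: [10, 4, 7]
ES = 10 + 4 + 7 = 21

21


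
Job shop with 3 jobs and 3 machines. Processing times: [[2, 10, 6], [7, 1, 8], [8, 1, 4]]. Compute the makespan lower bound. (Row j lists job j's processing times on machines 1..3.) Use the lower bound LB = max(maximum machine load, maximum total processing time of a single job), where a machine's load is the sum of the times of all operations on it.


Machine loads:
  Machine 1: 2 + 7 + 8 = 17
  Machine 2: 10 + 1 + 1 = 12
  Machine 3: 6 + 8 + 4 = 18
Max machine load = 18
Job totals:
  Job 1: 18
  Job 2: 16
  Job 3: 13
Max job total = 18
Lower bound = max(18, 18) = 18

18


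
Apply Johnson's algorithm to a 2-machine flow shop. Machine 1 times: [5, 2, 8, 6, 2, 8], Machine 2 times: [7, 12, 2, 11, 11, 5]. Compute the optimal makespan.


Apply Johnson's rule:
  Group 1 (a <= b): [(2, 2, 12), (5, 2, 11), (1, 5, 7), (4, 6, 11)]
  Group 2 (a > b): [(6, 8, 5), (3, 8, 2)]
Optimal job order: [2, 5, 1, 4, 6, 3]
Schedule:
  Job 2: M1 done at 2, M2 done at 14
  Job 5: M1 done at 4, M2 done at 25
  Job 1: M1 done at 9, M2 done at 32
  Job 4: M1 done at 15, M2 done at 43
  Job 6: M1 done at 23, M2 done at 48
  Job 3: M1 done at 31, M2 done at 50
Makespan = 50

50


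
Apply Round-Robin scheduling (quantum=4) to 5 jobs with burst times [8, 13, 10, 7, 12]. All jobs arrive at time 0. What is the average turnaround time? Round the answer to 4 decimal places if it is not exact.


Time quantum = 4
Execution trace:
  J1 runs 4 units, time = 4
  J2 runs 4 units, time = 8
  J3 runs 4 units, time = 12
  J4 runs 4 units, time = 16
  J5 runs 4 units, time = 20
  J1 runs 4 units, time = 24
  J2 runs 4 units, time = 28
  J3 runs 4 units, time = 32
  J4 runs 3 units, time = 35
  J5 runs 4 units, time = 39
  J2 runs 4 units, time = 43
  J3 runs 2 units, time = 45
  J5 runs 4 units, time = 49
  J2 runs 1 units, time = 50
Finish times: [24, 50, 45, 35, 49]
Average turnaround = 203/5 = 40.6

40.6


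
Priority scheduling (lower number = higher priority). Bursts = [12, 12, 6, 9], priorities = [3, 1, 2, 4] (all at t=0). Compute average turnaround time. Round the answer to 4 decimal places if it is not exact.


Sort by priority (ascending = highest first):
Order: [(1, 12), (2, 6), (3, 12), (4, 9)]
Completion times:
  Priority 1, burst=12, C=12
  Priority 2, burst=6, C=18
  Priority 3, burst=12, C=30
  Priority 4, burst=9, C=39
Average turnaround = 99/4 = 24.75

24.75


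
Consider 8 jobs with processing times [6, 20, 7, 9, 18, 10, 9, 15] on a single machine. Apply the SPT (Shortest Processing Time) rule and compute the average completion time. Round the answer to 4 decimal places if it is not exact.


Sort jobs by processing time (SPT order): [6, 7, 9, 9, 10, 15, 18, 20]
Compute completion times sequentially:
  Job 1: processing = 6, completes at 6
  Job 2: processing = 7, completes at 13
  Job 3: processing = 9, completes at 22
  Job 4: processing = 9, completes at 31
  Job 5: processing = 10, completes at 41
  Job 6: processing = 15, completes at 56
  Job 7: processing = 18, completes at 74
  Job 8: processing = 20, completes at 94
Sum of completion times = 337
Average completion time = 337/8 = 42.125

42.125


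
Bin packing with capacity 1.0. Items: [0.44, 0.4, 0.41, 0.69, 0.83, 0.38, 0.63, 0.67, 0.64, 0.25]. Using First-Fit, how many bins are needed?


Place items sequentially using First-Fit:
  Item 0.44 -> new Bin 1
  Item 0.4 -> Bin 1 (now 0.84)
  Item 0.41 -> new Bin 2
  Item 0.69 -> new Bin 3
  Item 0.83 -> new Bin 4
  Item 0.38 -> Bin 2 (now 0.79)
  Item 0.63 -> new Bin 5
  Item 0.67 -> new Bin 6
  Item 0.64 -> new Bin 7
  Item 0.25 -> Bin 3 (now 0.94)
Total bins used = 7

7


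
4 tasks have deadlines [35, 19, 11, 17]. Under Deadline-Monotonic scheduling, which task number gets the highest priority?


Sort tasks by relative deadline (ascending):
  Task 3: deadline = 11
  Task 4: deadline = 17
  Task 2: deadline = 19
  Task 1: deadline = 35
Priority order (highest first): [3, 4, 2, 1]
Highest priority task = 3

3


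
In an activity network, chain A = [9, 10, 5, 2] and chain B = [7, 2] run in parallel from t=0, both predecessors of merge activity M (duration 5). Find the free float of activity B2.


ES(B2) = sum of predecessors on chain B = 7
EF(B2) = ES + duration = 7 + 2 = 9
Successor of B2 is M. ES(M) = max(sum(A), sum(B)) = max(26, 9) = 26
Free float = ES(successor) - EF(current) = 26 - 9 = 17

17


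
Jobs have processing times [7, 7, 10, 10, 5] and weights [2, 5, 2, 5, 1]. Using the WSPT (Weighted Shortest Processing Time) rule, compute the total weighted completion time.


Compute p/w ratios and sort ascending (WSPT): [(7, 5), (10, 5), (7, 2), (10, 2), (5, 1)]
Compute weighted completion times:
  Job (p=7,w=5): C=7, w*C=5*7=35
  Job (p=10,w=5): C=17, w*C=5*17=85
  Job (p=7,w=2): C=24, w*C=2*24=48
  Job (p=10,w=2): C=34, w*C=2*34=68
  Job (p=5,w=1): C=39, w*C=1*39=39
Total weighted completion time = 275

275


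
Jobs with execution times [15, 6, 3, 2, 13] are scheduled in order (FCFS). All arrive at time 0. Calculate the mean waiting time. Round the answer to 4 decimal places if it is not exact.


FCFS order (as given): [15, 6, 3, 2, 13]
Waiting times:
  Job 1: wait = 0
  Job 2: wait = 15
  Job 3: wait = 21
  Job 4: wait = 24
  Job 5: wait = 26
Sum of waiting times = 86
Average waiting time = 86/5 = 17.2

17.2


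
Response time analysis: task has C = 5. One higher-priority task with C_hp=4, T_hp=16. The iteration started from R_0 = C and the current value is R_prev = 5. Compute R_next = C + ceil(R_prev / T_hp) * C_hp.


R_next = C + ceil(R_prev / T_hp) * C_hp
ceil(5 / 16) = ceil(0.3125) = 1
Interference = 1 * 4 = 4
R_next = 5 + 4 = 9

9


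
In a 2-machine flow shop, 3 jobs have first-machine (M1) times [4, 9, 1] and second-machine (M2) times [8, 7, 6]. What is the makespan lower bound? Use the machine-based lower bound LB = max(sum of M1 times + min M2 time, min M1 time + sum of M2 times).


LB1 = sum(M1 times) + min(M2 times) = 14 + 6 = 20
LB2 = min(M1 times) + sum(M2 times) = 1 + 21 = 22
Lower bound = max(LB1, LB2) = max(20, 22) = 22

22


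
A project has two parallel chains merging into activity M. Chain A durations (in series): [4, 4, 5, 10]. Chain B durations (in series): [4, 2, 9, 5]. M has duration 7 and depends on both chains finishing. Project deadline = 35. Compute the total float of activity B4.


Forward pass: ES(B4) = sum of predecessors on chain B = 15
EF = ES + duration = 15 + 5 = 20
Backward pass: LF(M) = deadline = 35; LS(M) = 35 - 7 = 28
LF(B4) = LS(M) - sum(successors on chain B) = 28 - 0 = 28
LS = LF - duration = 28 - 5 = 23
Total float = LS - ES = 23 - 15 = 8

8


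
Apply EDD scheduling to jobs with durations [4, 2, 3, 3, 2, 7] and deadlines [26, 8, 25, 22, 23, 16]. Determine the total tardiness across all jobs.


Sort by due date (EDD order): [(2, 8), (7, 16), (3, 22), (2, 23), (3, 25), (4, 26)]
Compute completion times and tardiness:
  Job 1: p=2, d=8, C=2, tardiness=max(0,2-8)=0
  Job 2: p=7, d=16, C=9, tardiness=max(0,9-16)=0
  Job 3: p=3, d=22, C=12, tardiness=max(0,12-22)=0
  Job 4: p=2, d=23, C=14, tardiness=max(0,14-23)=0
  Job 5: p=3, d=25, C=17, tardiness=max(0,17-25)=0
  Job 6: p=4, d=26, C=21, tardiness=max(0,21-26)=0
Total tardiness = 0

0


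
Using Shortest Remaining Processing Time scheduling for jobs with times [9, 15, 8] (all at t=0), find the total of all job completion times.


Since all jobs arrive at t=0, SRPT equals SPT ordering.
SPT order: [8, 9, 15]
Completion times:
  Job 1: p=8, C=8
  Job 2: p=9, C=17
  Job 3: p=15, C=32
Total completion time = 8 + 17 + 32 = 57

57


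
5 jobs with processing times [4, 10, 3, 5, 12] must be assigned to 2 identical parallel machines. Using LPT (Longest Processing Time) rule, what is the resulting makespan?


Sort jobs in decreasing order (LPT): [12, 10, 5, 4, 3]
Assign each job to the least loaded machine:
  Machine 1: jobs [12, 4], load = 16
  Machine 2: jobs [10, 5, 3], load = 18
Makespan = max load = 18

18


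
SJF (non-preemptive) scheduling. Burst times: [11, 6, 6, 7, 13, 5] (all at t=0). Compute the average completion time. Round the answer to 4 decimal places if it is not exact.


SJF order (ascending): [5, 6, 6, 7, 11, 13]
Completion times:
  Job 1: burst=5, C=5
  Job 2: burst=6, C=11
  Job 3: burst=6, C=17
  Job 4: burst=7, C=24
  Job 5: burst=11, C=35
  Job 6: burst=13, C=48
Average completion = 140/6 = 23.3333

23.3333


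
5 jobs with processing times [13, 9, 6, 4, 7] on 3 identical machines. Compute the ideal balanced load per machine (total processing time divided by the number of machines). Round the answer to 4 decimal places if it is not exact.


Total processing time = 13 + 9 + 6 + 4 + 7 = 39
Number of machines = 3
Ideal balanced load = 39 / 3 = 13.0

13.0


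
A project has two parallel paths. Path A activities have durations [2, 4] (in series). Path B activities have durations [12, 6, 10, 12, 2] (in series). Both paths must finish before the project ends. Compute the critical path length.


Path A total = 2 + 4 = 6
Path B total = 12 + 6 + 10 + 12 + 2 = 42
Critical path = longest path = max(6, 42) = 42

42


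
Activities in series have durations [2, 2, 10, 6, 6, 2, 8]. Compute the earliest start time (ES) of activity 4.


Activity 4 starts after activities 1 through 3 complete.
Predecessor durations: [2, 2, 10]
ES = 2 + 2 + 10 = 14

14


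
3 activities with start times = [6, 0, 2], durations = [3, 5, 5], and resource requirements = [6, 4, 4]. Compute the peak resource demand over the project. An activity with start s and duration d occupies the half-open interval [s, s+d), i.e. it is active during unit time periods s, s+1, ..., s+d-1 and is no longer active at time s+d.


Each activity i is active on [start_i, start_i + duration_i).
Compute total resource usage per time slot:
  t=0: active resources = [4], total = 4
  t=1: active resources = [4], total = 4
  t=2: active resources = [4, 4], total = 8
  t=3: active resources = [4, 4], total = 8
  t=4: active resources = [4, 4], total = 8
  t=5: active resources = [4], total = 4
  t=6: active resources = [6, 4], total = 10
  t=7: active resources = [6], total = 6
  t=8: active resources = [6], total = 6
Peak resource demand = 10

10


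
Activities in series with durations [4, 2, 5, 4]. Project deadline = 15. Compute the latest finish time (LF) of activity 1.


LF(activity 1) = deadline - sum of successor durations
Successors: activities 2 through 4 with durations [2, 5, 4]
Sum of successor durations = 11
LF = 15 - 11 = 4

4


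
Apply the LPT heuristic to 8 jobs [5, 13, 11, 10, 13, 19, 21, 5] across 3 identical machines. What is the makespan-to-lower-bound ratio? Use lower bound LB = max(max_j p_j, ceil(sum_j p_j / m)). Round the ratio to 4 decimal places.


LPT order: [21, 19, 13, 13, 11, 10, 5, 5]
Machine loads after assignment: [31, 35, 31]
LPT makespan = 35
Lower bound = max(max_job, ceil(total/3)) = max(21, 33) = 33
Ratio = 35 / 33 = 1.0606

1.0606


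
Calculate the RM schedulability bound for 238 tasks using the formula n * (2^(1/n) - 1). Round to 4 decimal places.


Compute 2^(1/238) = 1.0029166282
Subtract 1: 1.0029166282 - 1 = 0.0029166282
Multiply by n: 238 * 0.0029166282 = 0.6941575116
Round to 4 dp: 0.6942

0.6942


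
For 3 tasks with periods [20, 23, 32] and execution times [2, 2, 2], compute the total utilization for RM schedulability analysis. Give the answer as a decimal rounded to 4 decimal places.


Compute individual utilizations (exact fractions):
  Task 1: C/T = 2/20 = 1/10 (approx. 0.1)
  Task 2: C/T = 2/23 (approx. 0.087)
  Task 3: C/T = 2/32 = 1/16 (approx. 0.0625)
Total utilization U = 1/10 + 2/23 + 1/16 = 459/1840
Rounded to 4 decimal places: U = 0.2495
RM (Liu & Layland) bound for 3 tasks = 0.779763; compare with U = 459/1840 (approx. 0.249457)
U <= bound, so schedulable by RM sufficient condition.

0.2495


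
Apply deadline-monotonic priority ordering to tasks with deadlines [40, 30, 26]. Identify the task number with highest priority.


Sort tasks by relative deadline (ascending):
  Task 3: deadline = 26
  Task 2: deadline = 30
  Task 1: deadline = 40
Priority order (highest first): [3, 2, 1]
Highest priority task = 3

3


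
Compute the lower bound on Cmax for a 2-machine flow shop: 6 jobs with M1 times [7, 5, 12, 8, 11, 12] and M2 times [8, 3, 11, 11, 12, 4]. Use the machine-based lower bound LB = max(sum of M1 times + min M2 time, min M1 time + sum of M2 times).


LB1 = sum(M1 times) + min(M2 times) = 55 + 3 = 58
LB2 = min(M1 times) + sum(M2 times) = 5 + 49 = 54
Lower bound = max(LB1, LB2) = max(58, 54) = 58

58


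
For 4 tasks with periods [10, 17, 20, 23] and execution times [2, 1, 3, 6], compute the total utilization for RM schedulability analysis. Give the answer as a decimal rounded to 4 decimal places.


Compute individual utilizations (exact fractions):
  Task 1: C/T = 2/10 = 1/5 (approx. 0.2)
  Task 2: C/T = 1/17 (approx. 0.0588)
  Task 3: C/T = 3/20 (approx. 0.15)
  Task 4: C/T = 6/23 (approx. 0.2609)
Total utilization U = 1/5 + 1/17 + 3/20 + 6/23 = 5237/7820
Rounded to 4 decimal places: U = 0.6697
RM (Liu & Layland) bound for 4 tasks = 0.756828; compare with U = 5237/7820 (approx. 0.669693)
U <= bound, so schedulable by RM sufficient condition.

0.6697


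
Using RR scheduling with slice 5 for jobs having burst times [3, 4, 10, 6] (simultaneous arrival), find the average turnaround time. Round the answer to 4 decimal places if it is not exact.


Time quantum = 5
Execution trace:
  J1 runs 3 units, time = 3
  J2 runs 4 units, time = 7
  J3 runs 5 units, time = 12
  J4 runs 5 units, time = 17
  J3 runs 5 units, time = 22
  J4 runs 1 units, time = 23
Finish times: [3, 7, 22, 23]
Average turnaround = 55/4 = 13.75

13.75


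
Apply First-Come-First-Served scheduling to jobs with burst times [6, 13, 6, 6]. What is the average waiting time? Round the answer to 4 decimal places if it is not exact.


FCFS order (as given): [6, 13, 6, 6]
Waiting times:
  Job 1: wait = 0
  Job 2: wait = 6
  Job 3: wait = 19
  Job 4: wait = 25
Sum of waiting times = 50
Average waiting time = 50/4 = 12.5

12.5


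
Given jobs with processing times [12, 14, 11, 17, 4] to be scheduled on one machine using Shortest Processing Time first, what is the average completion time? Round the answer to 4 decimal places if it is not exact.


Sort jobs by processing time (SPT order): [4, 11, 12, 14, 17]
Compute completion times sequentially:
  Job 1: processing = 4, completes at 4
  Job 2: processing = 11, completes at 15
  Job 3: processing = 12, completes at 27
  Job 4: processing = 14, completes at 41
  Job 5: processing = 17, completes at 58
Sum of completion times = 145
Average completion time = 145/5 = 29.0

29.0


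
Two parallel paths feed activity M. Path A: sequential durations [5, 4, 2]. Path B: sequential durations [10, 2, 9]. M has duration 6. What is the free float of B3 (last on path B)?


ES(B3) = sum of predecessors on chain B = 12
EF(B3) = ES + duration = 12 + 9 = 21
Successor of B3 is M. ES(M) = max(sum(A), sum(B)) = max(11, 21) = 21
Free float = ES(successor) - EF(current) = 21 - 21 = 0

0


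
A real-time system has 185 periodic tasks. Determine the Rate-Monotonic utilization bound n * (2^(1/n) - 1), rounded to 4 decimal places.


Compute 2^(1/185) = 1.0037537693
Subtract 1: 1.0037537693 - 1 = 0.0037537693
Multiply by n: 185 * 0.0037537693 = 0.6944473205
Round to 4 dp: 0.6944

0.6944


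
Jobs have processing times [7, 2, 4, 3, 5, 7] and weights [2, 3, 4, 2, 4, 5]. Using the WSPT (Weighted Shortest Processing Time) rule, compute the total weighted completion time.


Compute p/w ratios and sort ascending (WSPT): [(2, 3), (4, 4), (5, 4), (7, 5), (3, 2), (7, 2)]
Compute weighted completion times:
  Job (p=2,w=3): C=2, w*C=3*2=6
  Job (p=4,w=4): C=6, w*C=4*6=24
  Job (p=5,w=4): C=11, w*C=4*11=44
  Job (p=7,w=5): C=18, w*C=5*18=90
  Job (p=3,w=2): C=21, w*C=2*21=42
  Job (p=7,w=2): C=28, w*C=2*28=56
Total weighted completion time = 262

262


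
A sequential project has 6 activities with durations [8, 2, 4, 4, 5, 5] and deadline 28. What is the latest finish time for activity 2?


LF(activity 2) = deadline - sum of successor durations
Successors: activities 3 through 6 with durations [4, 4, 5, 5]
Sum of successor durations = 18
LF = 28 - 18 = 10

10


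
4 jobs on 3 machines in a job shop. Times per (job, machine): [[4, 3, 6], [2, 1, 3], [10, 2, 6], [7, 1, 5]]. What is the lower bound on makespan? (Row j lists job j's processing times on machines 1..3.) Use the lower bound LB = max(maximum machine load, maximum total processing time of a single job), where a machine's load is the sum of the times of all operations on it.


Machine loads:
  Machine 1: 4 + 2 + 10 + 7 = 23
  Machine 2: 3 + 1 + 2 + 1 = 7
  Machine 3: 6 + 3 + 6 + 5 = 20
Max machine load = 23
Job totals:
  Job 1: 13
  Job 2: 6
  Job 3: 18
  Job 4: 13
Max job total = 18
Lower bound = max(23, 18) = 23

23


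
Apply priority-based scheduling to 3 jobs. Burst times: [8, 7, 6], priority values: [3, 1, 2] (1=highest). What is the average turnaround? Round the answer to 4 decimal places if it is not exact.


Sort by priority (ascending = highest first):
Order: [(1, 7), (2, 6), (3, 8)]
Completion times:
  Priority 1, burst=7, C=7
  Priority 2, burst=6, C=13
  Priority 3, burst=8, C=21
Average turnaround = 41/3 = 13.6667

13.6667


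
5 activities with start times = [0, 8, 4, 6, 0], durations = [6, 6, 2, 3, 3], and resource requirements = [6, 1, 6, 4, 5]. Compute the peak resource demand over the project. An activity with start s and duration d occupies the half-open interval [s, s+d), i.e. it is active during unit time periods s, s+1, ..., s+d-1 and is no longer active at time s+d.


Each activity i is active on [start_i, start_i + duration_i).
Compute total resource usage per time slot:
  t=0: active resources = [6, 5], total = 11
  t=1: active resources = [6, 5], total = 11
  t=2: active resources = [6, 5], total = 11
  t=3: active resources = [6], total = 6
  t=4: active resources = [6, 6], total = 12
  t=5: active resources = [6, 6], total = 12
  t=6: active resources = [4], total = 4
  t=7: active resources = [4], total = 4
  t=8: active resources = [1, 4], total = 5
  t=9: active resources = [1], total = 1
  t=10: active resources = [1], total = 1
  t=11: active resources = [1], total = 1
  t=12: active resources = [1], total = 1
  t=13: active resources = [1], total = 1
Peak resource demand = 12

12


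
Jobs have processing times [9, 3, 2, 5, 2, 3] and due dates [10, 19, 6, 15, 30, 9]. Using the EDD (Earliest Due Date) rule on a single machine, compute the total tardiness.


Sort by due date (EDD order): [(2, 6), (3, 9), (9, 10), (5, 15), (3, 19), (2, 30)]
Compute completion times and tardiness:
  Job 1: p=2, d=6, C=2, tardiness=max(0,2-6)=0
  Job 2: p=3, d=9, C=5, tardiness=max(0,5-9)=0
  Job 3: p=9, d=10, C=14, tardiness=max(0,14-10)=4
  Job 4: p=5, d=15, C=19, tardiness=max(0,19-15)=4
  Job 5: p=3, d=19, C=22, tardiness=max(0,22-19)=3
  Job 6: p=2, d=30, C=24, tardiness=max(0,24-30)=0
Total tardiness = 11

11


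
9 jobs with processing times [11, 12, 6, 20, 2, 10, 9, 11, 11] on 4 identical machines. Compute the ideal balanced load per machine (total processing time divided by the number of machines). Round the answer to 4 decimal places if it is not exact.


Total processing time = 11 + 12 + 6 + 20 + 2 + 10 + 9 + 11 + 11 = 92
Number of machines = 4
Ideal balanced load = 92 / 4 = 23.0

23.0


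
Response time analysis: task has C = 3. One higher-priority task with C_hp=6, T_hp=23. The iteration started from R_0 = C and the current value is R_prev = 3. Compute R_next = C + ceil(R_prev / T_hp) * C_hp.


R_next = C + ceil(R_prev / T_hp) * C_hp
ceil(3 / 23) = ceil(0.1304) = 1
Interference = 1 * 6 = 6
R_next = 3 + 6 = 9

9


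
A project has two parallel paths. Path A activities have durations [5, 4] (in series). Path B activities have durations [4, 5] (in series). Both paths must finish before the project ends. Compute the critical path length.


Path A total = 5 + 4 = 9
Path B total = 4 + 5 = 9
Critical path = longest path = max(9, 9) = 9

9


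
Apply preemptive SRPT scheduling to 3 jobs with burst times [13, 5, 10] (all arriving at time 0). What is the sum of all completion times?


Since all jobs arrive at t=0, SRPT equals SPT ordering.
SPT order: [5, 10, 13]
Completion times:
  Job 1: p=5, C=5
  Job 2: p=10, C=15
  Job 3: p=13, C=28
Total completion time = 5 + 15 + 28 = 48

48


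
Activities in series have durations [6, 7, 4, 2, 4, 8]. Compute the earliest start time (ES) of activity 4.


Activity 4 starts after activities 1 through 3 complete.
Predecessor durations: [6, 7, 4]
ES = 6 + 7 + 4 = 17

17


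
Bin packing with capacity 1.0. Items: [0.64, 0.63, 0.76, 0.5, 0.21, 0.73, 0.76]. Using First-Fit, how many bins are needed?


Place items sequentially using First-Fit:
  Item 0.64 -> new Bin 1
  Item 0.63 -> new Bin 2
  Item 0.76 -> new Bin 3
  Item 0.5 -> new Bin 4
  Item 0.21 -> Bin 1 (now 0.85)
  Item 0.73 -> new Bin 5
  Item 0.76 -> new Bin 6
Total bins used = 6

6


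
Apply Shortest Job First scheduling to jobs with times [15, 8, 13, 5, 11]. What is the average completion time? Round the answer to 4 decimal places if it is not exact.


SJF order (ascending): [5, 8, 11, 13, 15]
Completion times:
  Job 1: burst=5, C=5
  Job 2: burst=8, C=13
  Job 3: burst=11, C=24
  Job 4: burst=13, C=37
  Job 5: burst=15, C=52
Average completion = 131/5 = 26.2

26.2


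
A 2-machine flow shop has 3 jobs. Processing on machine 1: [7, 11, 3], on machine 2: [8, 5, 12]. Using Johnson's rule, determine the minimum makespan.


Apply Johnson's rule:
  Group 1 (a <= b): [(3, 3, 12), (1, 7, 8)]
  Group 2 (a > b): [(2, 11, 5)]
Optimal job order: [3, 1, 2]
Schedule:
  Job 3: M1 done at 3, M2 done at 15
  Job 1: M1 done at 10, M2 done at 23
  Job 2: M1 done at 21, M2 done at 28
Makespan = 28

28


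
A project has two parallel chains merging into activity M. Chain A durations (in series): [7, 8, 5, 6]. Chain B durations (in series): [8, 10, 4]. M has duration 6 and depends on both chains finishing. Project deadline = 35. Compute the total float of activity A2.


Forward pass: ES(A2) = sum of predecessors on chain A = 7
EF = ES + duration = 7 + 8 = 15
Backward pass: LF(M) = deadline = 35; LS(M) = 35 - 6 = 29
LF(A2) = LS(M) - sum(successors on chain A) = 29 - 11 = 18
LS = LF - duration = 18 - 8 = 10
Total float = LS - ES = 10 - 7 = 3

3


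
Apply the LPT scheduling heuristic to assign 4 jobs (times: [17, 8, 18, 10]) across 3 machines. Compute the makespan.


Sort jobs in decreasing order (LPT): [18, 17, 10, 8]
Assign each job to the least loaded machine:
  Machine 1: jobs [18], load = 18
  Machine 2: jobs [17], load = 17
  Machine 3: jobs [10, 8], load = 18
Makespan = max load = 18

18


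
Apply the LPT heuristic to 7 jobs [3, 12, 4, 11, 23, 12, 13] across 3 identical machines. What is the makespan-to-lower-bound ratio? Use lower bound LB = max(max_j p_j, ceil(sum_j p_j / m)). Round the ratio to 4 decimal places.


LPT order: [23, 13, 12, 12, 11, 4, 3]
Machine loads after assignment: [27, 27, 24]
LPT makespan = 27
Lower bound = max(max_job, ceil(total/3)) = max(23, 26) = 26
Ratio = 27 / 26 = 1.0385

1.0385
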